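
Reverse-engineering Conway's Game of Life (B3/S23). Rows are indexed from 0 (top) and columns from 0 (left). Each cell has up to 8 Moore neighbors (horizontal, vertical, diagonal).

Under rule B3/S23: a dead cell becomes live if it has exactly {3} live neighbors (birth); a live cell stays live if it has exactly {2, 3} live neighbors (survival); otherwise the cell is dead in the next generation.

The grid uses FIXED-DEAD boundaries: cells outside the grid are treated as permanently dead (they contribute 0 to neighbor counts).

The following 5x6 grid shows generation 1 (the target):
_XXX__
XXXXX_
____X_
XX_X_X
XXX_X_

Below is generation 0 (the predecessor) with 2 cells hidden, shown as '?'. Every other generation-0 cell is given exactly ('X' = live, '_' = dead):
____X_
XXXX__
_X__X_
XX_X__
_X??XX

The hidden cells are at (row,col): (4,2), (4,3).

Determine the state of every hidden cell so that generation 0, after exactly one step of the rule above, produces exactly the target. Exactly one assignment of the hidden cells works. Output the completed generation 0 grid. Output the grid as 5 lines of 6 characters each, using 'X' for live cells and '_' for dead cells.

Answer: ____X_
XXXX__
_X__X_
XX_X__
_X__XX

Derivation:
Hidden generation-0 cells (in order): (4,2), (4,3).
A hidden cell only influences target cells in its own 3x3 neighborhood. Try each of the 2^2 = 4 assignments, step the completed generation 0 forward once under B3/S23, and compare with the target:
  (4,2)=_ (4,3)=_ -> step reproduces the target at every cell -> ACCEPT
  (4,2)=_ (4,3)=X -> step gives (4,2)='_' but target has 'X' -> reject
  (4,2)=X (4,3)=_ -> step gives (3,1)='_' but target has 'X' -> reject
  (4,2)=X (4,3)=X -> step gives (3,1)='_' but target has 'X' -> reject
Unique solution: (4,2)=dead, (4,3)=dead.
Check: live-neighbor counts of every cell in the completed generation 0:
233311
233332
556421
334243
323221
Applying B3/S23 to generation 0 with these counts gives:
_XXX__
XXXXX_
____X_
XX_X_X
XXX_X_
which matches the target exactly.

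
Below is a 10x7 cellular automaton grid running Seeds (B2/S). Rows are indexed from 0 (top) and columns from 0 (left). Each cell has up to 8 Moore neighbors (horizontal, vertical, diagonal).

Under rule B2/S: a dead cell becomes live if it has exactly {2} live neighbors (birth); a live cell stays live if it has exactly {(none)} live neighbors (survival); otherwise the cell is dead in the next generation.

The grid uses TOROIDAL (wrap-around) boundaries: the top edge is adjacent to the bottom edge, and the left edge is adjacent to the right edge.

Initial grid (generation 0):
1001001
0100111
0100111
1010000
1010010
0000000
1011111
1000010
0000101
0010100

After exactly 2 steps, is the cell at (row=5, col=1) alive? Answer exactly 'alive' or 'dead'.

Simulating step by step:
Generation 0 (given above): 28 live cells
Generation 1: 5 live cells
0000000
0000000
0000000
0000000
0001000
0000000
0000000
0010000
1100000
0100000
Generation 2: 2 live cells
0000000
0000000
0000000
0000000
0000000
0000000
0000000
1000000
0000000
0010000

Cell (5,1) at generation 2: 0 -> dead

Answer: dead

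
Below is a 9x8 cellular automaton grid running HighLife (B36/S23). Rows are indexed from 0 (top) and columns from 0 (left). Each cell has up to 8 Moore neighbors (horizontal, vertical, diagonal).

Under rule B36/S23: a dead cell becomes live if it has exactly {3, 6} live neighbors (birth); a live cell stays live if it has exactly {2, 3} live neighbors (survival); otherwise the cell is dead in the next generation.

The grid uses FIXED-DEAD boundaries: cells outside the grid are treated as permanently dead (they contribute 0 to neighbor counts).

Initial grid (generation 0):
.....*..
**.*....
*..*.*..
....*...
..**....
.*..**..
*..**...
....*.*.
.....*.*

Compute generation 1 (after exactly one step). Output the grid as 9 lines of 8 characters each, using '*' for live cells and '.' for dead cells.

Simulating step by step:
Generation 0 (given above): 20 live cells
Generation 1: 20 live cells
(generation 1 grid is the final answer)

Answer: ........
***.....
****....
..*.*...
..**.*..
.*...*..
...*....
...**.*.
.....**.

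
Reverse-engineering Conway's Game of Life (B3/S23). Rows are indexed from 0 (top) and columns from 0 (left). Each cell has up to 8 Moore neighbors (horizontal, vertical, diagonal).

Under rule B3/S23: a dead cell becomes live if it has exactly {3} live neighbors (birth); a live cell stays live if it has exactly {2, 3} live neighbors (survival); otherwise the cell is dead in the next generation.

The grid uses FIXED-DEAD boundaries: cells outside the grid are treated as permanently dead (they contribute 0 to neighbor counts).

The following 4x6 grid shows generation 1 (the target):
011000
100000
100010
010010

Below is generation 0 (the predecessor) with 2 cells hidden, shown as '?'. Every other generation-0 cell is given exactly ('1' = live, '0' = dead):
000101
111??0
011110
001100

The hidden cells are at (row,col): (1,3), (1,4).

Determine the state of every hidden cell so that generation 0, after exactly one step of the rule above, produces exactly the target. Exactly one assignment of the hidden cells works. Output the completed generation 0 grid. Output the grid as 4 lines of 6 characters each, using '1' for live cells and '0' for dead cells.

Answer: 000101
111000
011110
001100

Derivation:
Hidden generation-0 cells (in order): (1,3), (1,4).
A hidden cell only influences target cells in its own 3x3 neighborhood. Try each of the 2^2 = 4 assignments, step the completed generation 0 forward once under B3/S23, and compare with the target:
  (1,3)=0 (1,4)=0 -> step reproduces the target at every cell -> ACCEPT
  (1,3)=0 (1,4)=1 -> step gives (0,3)='1' but target has '0' -> reject
  (1,3)=1 (1,4)=0 -> step gives (0,2)='0' but target has '1' -> reject
  (1,3)=1 (1,4)=1 -> step gives (0,2)='0' but target has '1' -> reject
Unique solution: (1,3)=dead, (1,4)=dead.
Check: live-neighbor counts of every cell in the completed generation 0:
233120
245542
356521
134431
Applying B3/S23 to generation 0 with these counts gives:
011000
100000
100010
010010
which matches the target exactly.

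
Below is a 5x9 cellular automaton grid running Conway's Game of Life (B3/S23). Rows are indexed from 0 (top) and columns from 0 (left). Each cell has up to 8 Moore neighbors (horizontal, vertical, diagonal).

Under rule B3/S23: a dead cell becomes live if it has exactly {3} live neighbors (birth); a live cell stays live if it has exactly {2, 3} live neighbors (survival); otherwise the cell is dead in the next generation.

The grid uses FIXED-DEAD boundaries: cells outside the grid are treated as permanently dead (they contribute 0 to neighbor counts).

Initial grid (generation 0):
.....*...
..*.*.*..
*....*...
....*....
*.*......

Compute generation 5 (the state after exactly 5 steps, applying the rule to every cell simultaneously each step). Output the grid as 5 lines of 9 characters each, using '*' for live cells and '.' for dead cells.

Simulating step by step:
Generation 0 (given above): 9 live cells
Generation 1: 7 live cells
.....*...
....*.*..
...***...
.*.......
.........
Generation 2: 7 live cells
.....*...
...*..*..
...***...
....*....
.........
Generation 3: 7 live cells
.........
...*..*..
...*.*...
...***...
.........
Generation 4: 8 live cells
.........
....*....
..**.**..
...*.*...
....*....
Generation 5: 12 live cells
(generation 5 grid is the final answer)

Answer: .........
...***...
..**.**..
..**.**..
....*....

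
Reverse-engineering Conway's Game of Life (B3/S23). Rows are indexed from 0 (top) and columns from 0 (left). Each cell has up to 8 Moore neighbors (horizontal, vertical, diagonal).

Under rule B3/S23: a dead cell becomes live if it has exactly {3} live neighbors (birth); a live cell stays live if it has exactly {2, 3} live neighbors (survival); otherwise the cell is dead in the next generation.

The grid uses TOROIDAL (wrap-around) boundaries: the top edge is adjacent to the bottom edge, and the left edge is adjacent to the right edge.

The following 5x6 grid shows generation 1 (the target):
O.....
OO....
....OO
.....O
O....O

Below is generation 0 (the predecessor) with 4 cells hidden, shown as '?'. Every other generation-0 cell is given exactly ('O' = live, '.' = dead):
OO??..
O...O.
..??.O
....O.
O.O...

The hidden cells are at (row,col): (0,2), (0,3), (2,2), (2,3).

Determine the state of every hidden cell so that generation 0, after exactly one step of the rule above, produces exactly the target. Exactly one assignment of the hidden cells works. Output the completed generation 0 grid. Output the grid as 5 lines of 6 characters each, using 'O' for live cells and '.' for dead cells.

Answer: OO....
O...O.
.....O
....O.
O.O...

Derivation:
Hidden generation-0 cells (in order): (0,2), (0,3), (2,2), (2,3).
A hidden cell only influences target cells in its own 3x3 neighborhood. Try each of the 2^4 = 16 assignments, step the completed generation 0 forward once under B3/S23, and compare with the target:
  (0,2)=. (0,3)=. (2,2)=. (2,3)=. -> step reproduces the target at every cell -> ACCEPT
  (0,2)=. (0,3)=. (2,2)=. (2,3)=O -> step gives (1,4)='O' but target has '.' -> reject
  (0,2)=. (0,3)=. (2,2)=O (2,3)=. -> step gives (1,1)='.' but target has 'O' -> reject
  (0,2)=. (0,3)=. (2,2)=O (2,3)=O -> step gives (1,1)='.' but target has 'O' -> reject
  (0,2)=. (0,3)=O (2,2)=. (2,3)=. -> step gives (0,2)='O' but target has '.' -> reject
  (0,2)=. (0,3)=O (2,2)=. (2,3)=O -> step gives (0,2)='O' but target has '.' -> reject
  (0,2)=. (0,3)=O (2,2)=O (2,3)=. -> step gives (0,2)='O' but target has '.' -> reject
  (0,2)=. (0,3)=O (2,2)=O (2,3)=O -> step gives (0,2)='O' but target has '.' -> reject
  (0,2)=O (0,3)=. (2,2)=. (2,3)=. -> step gives (0,2)='O' but target has '.' -> reject
  (0,2)=O (0,3)=. (2,2)=. (2,3)=O -> step gives (0,2)='O' but target has '.' -> reject
  (0,2)=O (0,3)=. (2,2)=O (2,3)=. -> step gives (0,2)='O' but target has '.' -> reject
  (0,2)=O (0,3)=. (2,2)=O (2,3)=O -> step gives (0,2)='O' but target has '.' -> reject
  (0,2)=O (0,3)=O (2,2)=. (2,3)=. -> step gives (0,2)='O' but target has '.' -> reject
  (0,2)=O (0,3)=O (2,2)=. (2,3)=O -> step gives (0,2)='O' but target has '.' -> reject
  (0,2)=O (0,3)=O (2,2)=O (2,3)=. -> step gives (0,2)='O' but target has '.' -> reject
  (0,2)=O (0,3)=O (2,2)=O (2,3)=O -> step gives (0,2)='O' but target has '.' -> reject
Unique solution: (0,2)=dead, (0,3)=dead, (2,2)=dead, (2,3)=dead.
Check: live-neighbor counts of every cell in the completed generation 0:
342214
331114
210233
221213
241213
Applying B3/S23 to generation 0 with these counts gives:
O.....
OO....
....OO
.....O
O....O
which matches the target exactly.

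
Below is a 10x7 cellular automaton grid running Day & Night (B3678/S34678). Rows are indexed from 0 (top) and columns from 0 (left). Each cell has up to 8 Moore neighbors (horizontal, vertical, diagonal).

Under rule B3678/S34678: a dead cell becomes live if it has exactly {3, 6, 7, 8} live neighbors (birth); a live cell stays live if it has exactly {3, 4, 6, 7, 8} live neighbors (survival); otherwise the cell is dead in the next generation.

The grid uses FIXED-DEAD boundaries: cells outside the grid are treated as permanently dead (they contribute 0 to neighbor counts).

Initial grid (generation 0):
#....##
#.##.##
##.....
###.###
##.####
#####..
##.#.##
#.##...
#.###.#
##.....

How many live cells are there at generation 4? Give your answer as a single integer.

Answer: 27

Derivation:
Simulating step by step:
Generation 0 (given above): 42 live cells
Generation 1: 37 live cells
.#..###
#...###
##.....
.##.#.#
.######
.##.##.
###....
##....#
####...
.###...
Generation 2: 38 live cells
....#.#
#...#.#
#####.#
....#..
#.##.##
.######
####.#.
.###...
####...
##.#...
Generation 3: 34 live cells
.......
..#.##.
.#.##..
#..##.#
..#.#.#
.####.#
#######
.##....
#####..
##.....
Generation 4: 27 live cells
.......
....#..
.......
.#..#..
..####.
#.##.##
######.
.###...
##.#...
##.#...
Population at generation 4: 27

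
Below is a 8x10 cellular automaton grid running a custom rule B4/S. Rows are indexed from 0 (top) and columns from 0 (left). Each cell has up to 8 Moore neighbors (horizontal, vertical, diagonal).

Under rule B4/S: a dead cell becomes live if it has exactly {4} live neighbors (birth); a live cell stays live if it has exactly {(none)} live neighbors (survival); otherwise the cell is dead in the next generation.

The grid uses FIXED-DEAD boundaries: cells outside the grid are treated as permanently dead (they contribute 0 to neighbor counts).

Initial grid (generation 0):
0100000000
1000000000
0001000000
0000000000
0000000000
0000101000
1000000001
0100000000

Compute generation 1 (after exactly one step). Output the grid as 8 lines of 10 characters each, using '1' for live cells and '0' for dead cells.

Simulating step by step:
Generation 0 (given above): 8 live cells
Generation 1: 0 live cells
(generation 1 grid is the final answer)

Answer: 0000000000
0000000000
0000000000
0000000000
0000000000
0000000000
0000000000
0000000000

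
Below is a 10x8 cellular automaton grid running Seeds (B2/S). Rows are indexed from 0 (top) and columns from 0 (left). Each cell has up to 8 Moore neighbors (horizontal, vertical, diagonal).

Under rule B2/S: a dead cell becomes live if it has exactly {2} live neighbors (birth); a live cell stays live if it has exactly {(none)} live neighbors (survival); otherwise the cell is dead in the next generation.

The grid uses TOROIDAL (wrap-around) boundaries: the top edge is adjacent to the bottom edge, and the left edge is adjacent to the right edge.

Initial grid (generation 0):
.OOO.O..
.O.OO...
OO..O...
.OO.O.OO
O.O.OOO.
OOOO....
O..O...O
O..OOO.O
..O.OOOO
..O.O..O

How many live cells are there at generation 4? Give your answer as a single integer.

Answer: 8

Derivation:
Simulating step by step:
Generation 0 (given above): 40 live cells
Generation 1: 3 live cells
......O.
........
......O.
........
........
........
.....O..
........
........
........
Generation 2: 3 live cells
........
.....OOO
........
........
........
........
........
........
........
........
Generation 3: 4 live cells
.....O.O
........
.....O.O
........
........
........
........
........
........
........
Generation 4: 8 live cells
......O.
O...OO.O
......O.
......O.
........
........
........
........
........
......O.
Population at generation 4: 8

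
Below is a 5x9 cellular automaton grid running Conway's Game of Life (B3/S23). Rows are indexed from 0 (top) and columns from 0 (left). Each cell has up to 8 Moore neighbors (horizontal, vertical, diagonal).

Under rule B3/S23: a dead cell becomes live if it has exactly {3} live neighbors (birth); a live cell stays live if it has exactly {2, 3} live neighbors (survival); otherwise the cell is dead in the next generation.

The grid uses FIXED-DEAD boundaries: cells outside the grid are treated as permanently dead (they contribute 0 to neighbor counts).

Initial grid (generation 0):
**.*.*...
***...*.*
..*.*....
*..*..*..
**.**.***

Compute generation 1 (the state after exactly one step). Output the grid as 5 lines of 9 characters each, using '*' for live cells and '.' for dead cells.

Answer: *........
*...**...
*.*..*.*.
*.....*..
********.

Derivation:
Simulating step by step:
Generation 0 (given above): 21 live cells
Generation 1: 18 live cells
(generation 1 grid is the final answer)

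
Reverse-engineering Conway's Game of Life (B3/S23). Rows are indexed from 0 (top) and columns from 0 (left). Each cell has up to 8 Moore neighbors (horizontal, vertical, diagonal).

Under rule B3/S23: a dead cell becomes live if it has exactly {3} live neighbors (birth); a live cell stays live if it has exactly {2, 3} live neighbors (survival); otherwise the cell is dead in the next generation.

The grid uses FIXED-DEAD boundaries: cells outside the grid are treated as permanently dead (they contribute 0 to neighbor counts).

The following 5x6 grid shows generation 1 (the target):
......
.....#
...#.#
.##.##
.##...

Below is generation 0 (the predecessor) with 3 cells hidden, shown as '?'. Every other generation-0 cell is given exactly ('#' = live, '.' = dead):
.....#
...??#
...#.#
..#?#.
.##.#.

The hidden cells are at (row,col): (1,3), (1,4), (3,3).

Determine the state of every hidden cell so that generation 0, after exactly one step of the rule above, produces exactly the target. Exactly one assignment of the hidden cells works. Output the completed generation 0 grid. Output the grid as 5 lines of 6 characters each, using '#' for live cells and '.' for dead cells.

Hidden generation-0 cells (in order): (1,3), (1,4), (3,3).
A hidden cell only influences target cells in its own 3x3 neighborhood. Try each of the 2^3 = 8 assignments, step the completed generation 0 forward once under B3/S23, and compare with the target:
  (1,3)=. (1,4)=. (3,3)=. -> step reproduces the target at every cell -> ACCEPT
  (1,3)=. (1,4)=. (3,3)=# -> step gives (2,2)='#' but target has '.' -> reject
  (1,3)=. (1,4)=# (3,3)=. -> step gives (0,4)='#' but target has '.' -> reject
  (1,3)=. (1,4)=# (3,3)=# -> step gives (0,4)='#' but target has '.' -> reject
  (1,3)=# (1,4)=. (3,3)=. -> step gives (0,4)='#' but target has '.' -> reject
  (1,3)=# (1,4)=. (3,3)=# -> step gives (0,4)='#' but target has '.' -> reject
  (1,3)=# (1,4)=# (3,3)=. -> step gives (0,5)='#' but target has '.' -> reject
  (1,3)=# (1,4)=# (3,3)=# -> step gives (0,5)='#' but target has '.' -> reject
Unique solution: (1,3)=dead, (1,4)=dead, (3,3)=dead.
Check: live-neighbor counts of every cell in the completed generation 0:
000021
001142
012242
133533
122412
Applying B3/S23 to generation 0 with these counts gives:
......
.....#
...#.#
.##.##
.##...
which matches the target exactly.

Answer: .....#
.....#
...#.#
..#.#.
.##.#.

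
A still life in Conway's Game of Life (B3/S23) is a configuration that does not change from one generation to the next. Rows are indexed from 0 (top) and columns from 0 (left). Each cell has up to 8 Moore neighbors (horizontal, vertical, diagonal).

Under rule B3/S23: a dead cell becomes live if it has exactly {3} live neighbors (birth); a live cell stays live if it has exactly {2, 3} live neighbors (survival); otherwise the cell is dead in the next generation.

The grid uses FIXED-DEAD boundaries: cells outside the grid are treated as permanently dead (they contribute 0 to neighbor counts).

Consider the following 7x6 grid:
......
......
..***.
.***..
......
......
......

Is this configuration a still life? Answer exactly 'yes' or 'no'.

Answer: no

Derivation:
Compute generation 1 and compare to generation 0 (given above):
Generation 1:
......
...*..
.*..*.
.*..*.
..*...
......
......
Cell (1,3) differs: gen0=0 vs gen1=1 -> NOT a still life.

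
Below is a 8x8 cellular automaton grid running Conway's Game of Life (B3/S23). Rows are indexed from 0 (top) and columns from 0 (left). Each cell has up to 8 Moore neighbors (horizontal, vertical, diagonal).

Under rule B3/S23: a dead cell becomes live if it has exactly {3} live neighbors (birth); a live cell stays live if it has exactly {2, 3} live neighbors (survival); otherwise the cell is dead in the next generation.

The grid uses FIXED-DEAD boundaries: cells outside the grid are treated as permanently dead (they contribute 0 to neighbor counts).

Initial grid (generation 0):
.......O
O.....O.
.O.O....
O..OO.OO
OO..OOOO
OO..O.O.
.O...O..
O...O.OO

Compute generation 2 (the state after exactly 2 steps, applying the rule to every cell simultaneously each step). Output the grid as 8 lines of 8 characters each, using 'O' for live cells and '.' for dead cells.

Answer: ........
.OOOOOO.
OOOOOOOO
O....O.O
.OO.....
.OO.....
...OO..O
.....OO.

Derivation:
Simulating step by step:
Generation 0 (given above): 26 live cells
Generation 1: 20 live cells
........
........
OOOOOOOO
O..O...O
..O.....
..O.O..O
.O..O..O
.....OO.
Generation 2: 26 live cells
(generation 2 grid is the final answer)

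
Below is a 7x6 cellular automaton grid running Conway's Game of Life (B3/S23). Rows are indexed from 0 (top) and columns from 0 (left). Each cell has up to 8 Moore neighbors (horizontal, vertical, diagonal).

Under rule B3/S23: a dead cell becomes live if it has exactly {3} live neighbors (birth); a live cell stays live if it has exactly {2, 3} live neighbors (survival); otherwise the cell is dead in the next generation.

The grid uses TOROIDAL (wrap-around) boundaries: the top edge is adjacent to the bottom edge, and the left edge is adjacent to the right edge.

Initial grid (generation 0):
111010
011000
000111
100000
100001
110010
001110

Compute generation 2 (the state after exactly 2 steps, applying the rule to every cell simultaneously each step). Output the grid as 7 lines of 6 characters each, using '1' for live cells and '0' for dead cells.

Simulating step by step:
Generation 0 (given above): 18 live cells
Generation 1: 15 live cells
100011
000000
111111
100000
000000
111010
000010
Generation 2: 19 live cells
(generation 2 grid is the final answer)

Answer: 000011
001000
111111
101110
100001
010101
000010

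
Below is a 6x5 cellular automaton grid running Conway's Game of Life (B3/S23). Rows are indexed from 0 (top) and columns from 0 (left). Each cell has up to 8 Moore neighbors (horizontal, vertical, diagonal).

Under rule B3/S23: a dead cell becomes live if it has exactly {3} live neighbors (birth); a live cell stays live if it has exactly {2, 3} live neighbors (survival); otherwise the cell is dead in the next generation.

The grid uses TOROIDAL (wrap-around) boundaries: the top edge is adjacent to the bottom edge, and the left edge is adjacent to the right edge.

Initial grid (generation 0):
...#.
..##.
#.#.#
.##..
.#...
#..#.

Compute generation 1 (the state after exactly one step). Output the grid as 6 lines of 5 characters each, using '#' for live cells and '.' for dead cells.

Answer: ...#.
.##..
#...#
..##.
##...
..#.#

Derivation:
Simulating step by step:
Generation 0 (given above): 11 live cells
Generation 1: 11 live cells
(generation 1 grid is the final answer)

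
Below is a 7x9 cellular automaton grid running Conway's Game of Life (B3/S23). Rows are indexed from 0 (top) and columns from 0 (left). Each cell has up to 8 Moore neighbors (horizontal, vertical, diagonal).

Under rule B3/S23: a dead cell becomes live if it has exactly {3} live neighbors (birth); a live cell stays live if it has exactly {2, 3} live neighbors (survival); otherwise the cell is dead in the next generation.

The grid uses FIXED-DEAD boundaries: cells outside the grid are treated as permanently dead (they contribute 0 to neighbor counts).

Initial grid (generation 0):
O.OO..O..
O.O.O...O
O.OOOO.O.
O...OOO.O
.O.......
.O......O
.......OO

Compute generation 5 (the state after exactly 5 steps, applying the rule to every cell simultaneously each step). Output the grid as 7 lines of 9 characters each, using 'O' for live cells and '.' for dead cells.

Answer: .......OO
......O..
.......OO
O........
OO.......
.........
.........

Derivation:
Simulating step by step:
Generation 0 (given above): 24 live cells
Generation 1: 21 live cells
..OO.....
O.....OO.
O.O....OO
O.O...OO.
OO...O.O.
.......OO
.......OO
Generation 2: 13 live cells
.........
..OO..OOO
O.......O
O.O......
OO.......
.........
.......OO
Generation 3: 9 live cells
.......O.
.......OO
..OO....O
O........
OO.......
.........
.........
Generation 4: 10 live cells
.......OO
.......OO
.......OO
O.O......
OO.......
.........
.........
Generation 5: 8 live cells
(generation 5 grid is the final answer)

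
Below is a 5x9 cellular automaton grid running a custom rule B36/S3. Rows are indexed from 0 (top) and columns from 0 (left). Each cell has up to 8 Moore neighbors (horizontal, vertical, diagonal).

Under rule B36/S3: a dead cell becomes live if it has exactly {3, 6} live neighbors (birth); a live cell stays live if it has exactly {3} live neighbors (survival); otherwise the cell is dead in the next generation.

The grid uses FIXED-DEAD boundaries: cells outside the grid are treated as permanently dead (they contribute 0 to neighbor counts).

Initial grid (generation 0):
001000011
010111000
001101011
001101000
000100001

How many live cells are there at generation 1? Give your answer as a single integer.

Simulating step by step:
Generation 0 (given above): 17 live cells
Generation 1: 9 live cells
000110000
000000000
010001000
000000111
001010000
Population at generation 1: 9

Answer: 9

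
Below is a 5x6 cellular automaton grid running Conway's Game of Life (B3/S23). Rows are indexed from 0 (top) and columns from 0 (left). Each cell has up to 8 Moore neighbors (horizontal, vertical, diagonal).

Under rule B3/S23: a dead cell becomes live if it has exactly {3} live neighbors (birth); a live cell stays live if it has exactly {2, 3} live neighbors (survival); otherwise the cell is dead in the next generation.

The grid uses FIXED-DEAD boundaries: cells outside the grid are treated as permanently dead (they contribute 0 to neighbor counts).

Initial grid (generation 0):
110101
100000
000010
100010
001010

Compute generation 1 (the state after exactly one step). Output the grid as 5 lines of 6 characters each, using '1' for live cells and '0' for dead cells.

Simulating step by step:
Generation 0 (given above): 10 live cells
Generation 1: 8 live cells
(generation 1 grid is the final answer)

Answer: 110000
110010
000000
000011
000100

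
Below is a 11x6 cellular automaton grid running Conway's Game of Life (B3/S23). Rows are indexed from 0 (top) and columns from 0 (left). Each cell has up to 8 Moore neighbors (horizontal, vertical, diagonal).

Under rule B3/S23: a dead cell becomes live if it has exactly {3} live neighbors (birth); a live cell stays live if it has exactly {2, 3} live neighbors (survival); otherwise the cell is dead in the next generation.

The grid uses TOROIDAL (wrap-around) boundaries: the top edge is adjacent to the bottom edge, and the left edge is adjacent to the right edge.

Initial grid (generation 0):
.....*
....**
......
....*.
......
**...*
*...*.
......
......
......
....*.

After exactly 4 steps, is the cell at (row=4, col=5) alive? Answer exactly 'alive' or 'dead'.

Answer: alive

Derivation:
Simulating step by step:
Generation 0 (given above): 10 live cells
Generation 1: 12 live cells
.....*
....**
....**
......
*....*
**...*
**....
......
......
......
......
Generation 2: 11 live cells
....**
*.....
....**
*...*.
.*...*
......
.*...*
......
......
......
......
Generation 3: 8 live cells
.....*
*.....
*...*.
*...*.
*....*
......
......
......
......
......
......
Generation 4: 8 live cells
......
*.....
**....
**..*.
*....*
......
......
......
......
......
......

Cell (4,5) at generation 4: 1 -> alive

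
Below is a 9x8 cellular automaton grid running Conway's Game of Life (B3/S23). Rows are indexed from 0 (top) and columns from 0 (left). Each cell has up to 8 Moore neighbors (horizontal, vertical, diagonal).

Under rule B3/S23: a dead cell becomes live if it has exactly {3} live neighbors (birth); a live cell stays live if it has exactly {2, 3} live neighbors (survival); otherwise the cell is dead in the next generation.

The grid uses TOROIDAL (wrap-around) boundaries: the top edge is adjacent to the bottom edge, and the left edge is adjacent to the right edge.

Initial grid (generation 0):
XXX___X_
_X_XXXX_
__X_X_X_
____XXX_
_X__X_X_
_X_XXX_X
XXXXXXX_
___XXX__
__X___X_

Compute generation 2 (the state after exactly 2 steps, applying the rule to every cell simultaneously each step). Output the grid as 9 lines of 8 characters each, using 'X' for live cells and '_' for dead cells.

Answer: XX__X_X_
XX_X__X_
X__X____
_X_X__X_
X_______
______X_
______XX
_X______
X__X__X_

Derivation:
Simulating step by step:
Generation 0 (given above): 35 live cells
Generation 1: 23 live cells
X___X_X_
X___X_X_
__X____X
____X_XX
X_X____X
_______X
XX_____X
_______X
__X_X_XX
Generation 2: 21 live cells
(generation 2 grid is the final answer)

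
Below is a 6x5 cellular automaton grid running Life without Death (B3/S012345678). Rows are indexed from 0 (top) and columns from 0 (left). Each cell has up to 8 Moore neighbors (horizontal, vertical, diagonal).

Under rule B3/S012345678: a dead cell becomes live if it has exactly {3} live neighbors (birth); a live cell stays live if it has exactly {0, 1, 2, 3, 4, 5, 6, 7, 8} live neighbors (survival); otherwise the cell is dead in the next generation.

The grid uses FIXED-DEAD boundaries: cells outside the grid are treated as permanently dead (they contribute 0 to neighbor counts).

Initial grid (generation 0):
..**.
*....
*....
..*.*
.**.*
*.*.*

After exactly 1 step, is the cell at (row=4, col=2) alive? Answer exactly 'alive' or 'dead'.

Simulating step by step:
Generation 0 (given above): 12 live cells
Generation 1: 14 live cells
..**.
**...
**...
..*.*
.**.*
*.*.*

Cell (4,2) at generation 1: 1 -> alive

Answer: alive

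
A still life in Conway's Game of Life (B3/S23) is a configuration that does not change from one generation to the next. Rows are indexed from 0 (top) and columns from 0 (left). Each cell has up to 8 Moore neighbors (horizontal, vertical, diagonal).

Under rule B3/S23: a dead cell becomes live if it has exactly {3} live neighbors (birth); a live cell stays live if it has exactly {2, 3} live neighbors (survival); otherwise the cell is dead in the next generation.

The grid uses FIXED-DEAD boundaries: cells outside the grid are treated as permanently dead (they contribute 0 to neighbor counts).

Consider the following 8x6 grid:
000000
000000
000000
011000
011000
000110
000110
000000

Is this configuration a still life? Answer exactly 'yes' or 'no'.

Answer: no

Derivation:
Compute generation 1 and compare to generation 0 (given above):
Generation 1:
000000
000000
000000
011000
010000
000010
000110
000000
Cell (4,2) differs: gen0=1 vs gen1=0 -> NOT a still life.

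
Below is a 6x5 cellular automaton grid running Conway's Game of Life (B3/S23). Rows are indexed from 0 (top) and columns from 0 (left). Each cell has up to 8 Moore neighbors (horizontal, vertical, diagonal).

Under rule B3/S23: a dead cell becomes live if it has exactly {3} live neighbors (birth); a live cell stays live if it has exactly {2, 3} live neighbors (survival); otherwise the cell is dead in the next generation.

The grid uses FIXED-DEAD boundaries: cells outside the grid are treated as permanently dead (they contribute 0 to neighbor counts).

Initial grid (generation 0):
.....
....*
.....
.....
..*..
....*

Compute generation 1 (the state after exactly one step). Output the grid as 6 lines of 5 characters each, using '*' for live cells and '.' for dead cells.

Answer: .....
.....
.....
.....
.....
.....

Derivation:
Simulating step by step:
Generation 0 (given above): 3 live cells
Generation 1: 0 live cells
(generation 1 grid is the final answer)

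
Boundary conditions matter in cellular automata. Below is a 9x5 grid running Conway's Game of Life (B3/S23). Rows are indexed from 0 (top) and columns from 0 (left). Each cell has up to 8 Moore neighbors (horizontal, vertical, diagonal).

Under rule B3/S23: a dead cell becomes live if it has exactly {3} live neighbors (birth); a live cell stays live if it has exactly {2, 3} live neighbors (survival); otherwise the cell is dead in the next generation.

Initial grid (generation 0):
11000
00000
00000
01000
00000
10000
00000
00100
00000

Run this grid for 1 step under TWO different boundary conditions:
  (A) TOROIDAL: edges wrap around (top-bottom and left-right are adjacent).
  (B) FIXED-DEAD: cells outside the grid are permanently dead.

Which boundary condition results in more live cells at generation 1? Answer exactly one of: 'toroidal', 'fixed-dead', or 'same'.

Under TOROIDAL boundary, generation 1:
00000
00000
00000
00000
00000
00000
00000
00000
01000
Population = 1

Under FIXED-DEAD boundary, generation 1:
00000
00000
00000
00000
00000
00000
00000
00000
00000
Population = 0

Comparison: toroidal=1, fixed-dead=0 -> toroidal

Answer: toroidal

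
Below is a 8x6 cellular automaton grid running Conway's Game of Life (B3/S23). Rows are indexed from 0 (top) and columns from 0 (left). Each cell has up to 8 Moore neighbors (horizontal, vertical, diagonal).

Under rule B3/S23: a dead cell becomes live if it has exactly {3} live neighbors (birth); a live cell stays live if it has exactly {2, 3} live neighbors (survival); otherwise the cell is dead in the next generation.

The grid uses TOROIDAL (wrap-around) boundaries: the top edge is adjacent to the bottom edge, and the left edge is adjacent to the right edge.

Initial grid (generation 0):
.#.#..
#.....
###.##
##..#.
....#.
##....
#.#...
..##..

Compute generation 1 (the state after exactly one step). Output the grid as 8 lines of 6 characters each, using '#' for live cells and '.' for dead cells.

Answer: .#.#..
...##.
..###.
..#.#.
......
##...#
#.##..
...#..

Derivation:
Simulating step by step:
Generation 0 (given above): 18 live cells
Generation 1: 16 live cells
(generation 1 grid is the final answer)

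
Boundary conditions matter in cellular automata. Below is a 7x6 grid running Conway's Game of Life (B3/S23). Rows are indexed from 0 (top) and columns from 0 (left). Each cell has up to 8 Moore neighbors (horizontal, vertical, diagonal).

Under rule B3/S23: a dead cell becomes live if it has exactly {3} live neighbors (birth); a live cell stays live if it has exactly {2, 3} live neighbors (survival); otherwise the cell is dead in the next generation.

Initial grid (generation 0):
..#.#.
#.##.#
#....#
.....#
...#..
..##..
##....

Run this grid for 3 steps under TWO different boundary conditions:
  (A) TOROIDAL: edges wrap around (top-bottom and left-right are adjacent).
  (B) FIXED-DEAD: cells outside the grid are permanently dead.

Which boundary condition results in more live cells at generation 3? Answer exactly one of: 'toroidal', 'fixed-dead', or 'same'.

Under TOROIDAL boundary, generation 3:
.###..
....#.
......
....#.
..###.
##....
.##...
Population = 12

Under FIXED-DEAD boundary, generation 3:
..###.
.#...#
..#..#
.##..#
....#.
..###.
......
Population = 14

Comparison: toroidal=12, fixed-dead=14 -> fixed-dead

Answer: fixed-dead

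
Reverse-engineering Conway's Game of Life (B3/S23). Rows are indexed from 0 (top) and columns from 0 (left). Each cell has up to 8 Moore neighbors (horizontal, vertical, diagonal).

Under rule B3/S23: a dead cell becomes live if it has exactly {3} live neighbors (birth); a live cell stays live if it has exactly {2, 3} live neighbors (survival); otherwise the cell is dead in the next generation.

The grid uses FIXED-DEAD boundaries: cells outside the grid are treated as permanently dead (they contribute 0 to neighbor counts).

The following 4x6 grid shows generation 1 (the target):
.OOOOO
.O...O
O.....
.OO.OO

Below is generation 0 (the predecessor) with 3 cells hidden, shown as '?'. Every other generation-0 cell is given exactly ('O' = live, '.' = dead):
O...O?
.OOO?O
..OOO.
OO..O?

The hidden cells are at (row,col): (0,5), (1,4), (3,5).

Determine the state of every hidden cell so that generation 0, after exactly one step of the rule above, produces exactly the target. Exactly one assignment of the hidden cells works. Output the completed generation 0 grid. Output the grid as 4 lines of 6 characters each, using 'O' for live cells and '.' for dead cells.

Answer: O...OO
.OOO.O
..OOO.
OO..OO

Derivation:
Hidden generation-0 cells (in order): (0,5), (1,4), (3,5).
A hidden cell only influences target cells in its own 3x3 neighborhood. Try each of the 2^3 = 8 assignments, step the completed generation 0 forward once under B3/S23, and compare with the target:
  (0,5)=. (1,4)=. (3,5)=. -> step gives (0,5)='.' but target has 'O' -> reject
  (0,5)=. (1,4)=. (3,5)=O -> step gives (0,5)='.' but target has 'O' -> reject
  (0,5)=. (1,4)=O (3,5)=. -> step gives (0,3)='.' but target has 'O' -> reject
  (0,5)=. (1,4)=O (3,5)=O -> step gives (0,3)='.' but target has 'O' -> reject
  (0,5)=O (1,4)=. (3,5)=. -> step gives (2,5)='O' but target has '.' -> reject
  (0,5)=O (1,4)=. (3,5)=O -> step reproduces the target at every cell -> ACCEPT
  (0,5)=O (1,4)=O (3,5)=. -> step gives (0,3)='.' but target has 'O' -> reject
  (0,5)=O (1,4)=O (3,5)=O -> step gives (0,3)='.' but target has 'O' -> reject
Unique solution: (0,5)=live, (1,4)=dead, (3,5)=live.
Check: live-neighbor counts of every cell in the completed generation 0:
133332
234563
355554
123432
Applying B3/S23 to generation 0 with these counts gives:
.OOOOO
.O...O
O.....
.OO.OO
which matches the target exactly.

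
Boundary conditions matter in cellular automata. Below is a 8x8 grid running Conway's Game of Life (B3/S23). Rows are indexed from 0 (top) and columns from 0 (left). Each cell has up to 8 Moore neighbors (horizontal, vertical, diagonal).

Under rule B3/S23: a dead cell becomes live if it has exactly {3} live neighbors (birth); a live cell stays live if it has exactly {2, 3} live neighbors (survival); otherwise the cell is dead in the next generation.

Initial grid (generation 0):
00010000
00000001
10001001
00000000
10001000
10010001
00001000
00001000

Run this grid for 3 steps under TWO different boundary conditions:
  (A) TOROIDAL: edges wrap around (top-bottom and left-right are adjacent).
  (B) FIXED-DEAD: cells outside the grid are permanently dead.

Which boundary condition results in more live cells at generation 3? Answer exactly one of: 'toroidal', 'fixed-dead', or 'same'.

Under TOROIDAL boundary, generation 3:
00000000
10000001
01000010
11100111
01100110
11111111
00100100
00011000
Population = 26

Under FIXED-DEAD boundary, generation 3:
00000000
00000000
00000000
00000000
00000000
00011000
00011000
00000000
Population = 4

Comparison: toroidal=26, fixed-dead=4 -> toroidal

Answer: toroidal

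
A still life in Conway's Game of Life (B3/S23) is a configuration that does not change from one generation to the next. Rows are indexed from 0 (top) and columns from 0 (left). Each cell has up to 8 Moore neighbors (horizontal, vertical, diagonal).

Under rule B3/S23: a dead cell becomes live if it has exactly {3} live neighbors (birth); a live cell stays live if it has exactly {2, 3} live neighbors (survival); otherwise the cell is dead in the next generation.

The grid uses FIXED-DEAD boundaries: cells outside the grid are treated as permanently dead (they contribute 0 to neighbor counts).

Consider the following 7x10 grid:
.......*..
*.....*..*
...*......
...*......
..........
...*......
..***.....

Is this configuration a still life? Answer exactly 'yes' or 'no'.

Compute generation 1 and compare to generation 0 (given above):
Generation 1:
..........
..........
..........
..........
..........
..***.....
..***.....
Cell (0,7) differs: gen0=1 vs gen1=0 -> NOT a still life.

Answer: no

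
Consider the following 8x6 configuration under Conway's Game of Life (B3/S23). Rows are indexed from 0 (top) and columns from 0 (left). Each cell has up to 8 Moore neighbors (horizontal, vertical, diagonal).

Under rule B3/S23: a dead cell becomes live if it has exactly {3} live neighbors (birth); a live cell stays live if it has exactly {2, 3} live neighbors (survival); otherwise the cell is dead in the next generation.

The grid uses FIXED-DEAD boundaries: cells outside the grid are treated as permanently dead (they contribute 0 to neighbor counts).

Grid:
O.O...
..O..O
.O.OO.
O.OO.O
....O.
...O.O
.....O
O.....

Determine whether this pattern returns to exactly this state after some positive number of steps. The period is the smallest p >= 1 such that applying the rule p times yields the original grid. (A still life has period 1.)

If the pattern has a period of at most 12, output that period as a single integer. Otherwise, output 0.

Answer: 0

Derivation:
Simulating and comparing each generation to the original:
Gen 0 (original, given above): 16 live cells
Gen 1: 12 live cells, differs from original
Gen 2: 16 live cells, differs from original
Gen 3: 12 live cells, differs from original
Gen 4: 19 live cells, differs from original
Gen 5: 10 live cells, differs from original
Gen 6: 6 live cells, differs from original
Gen 7: 4 live cells, differs from original
Gen 8: 4 live cells, differs from original
Gen 9: 4 live cells, differs from original
Gen 10: 4 live cells, differs from original
Gen 11: 4 live cells, differs from original
Gen 12: 4 live cells, differs from original
No period found within 12 steps.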